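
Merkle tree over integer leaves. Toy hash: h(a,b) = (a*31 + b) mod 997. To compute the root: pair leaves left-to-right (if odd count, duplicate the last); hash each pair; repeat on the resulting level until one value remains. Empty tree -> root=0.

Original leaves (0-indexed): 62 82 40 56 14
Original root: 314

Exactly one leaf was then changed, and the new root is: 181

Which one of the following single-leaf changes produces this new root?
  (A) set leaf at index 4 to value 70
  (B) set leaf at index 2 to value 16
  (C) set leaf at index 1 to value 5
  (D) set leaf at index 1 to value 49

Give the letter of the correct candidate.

Original leaves: [62, 82, 40, 56, 14]
Target new root: 181
Try each candidate change and compute the resulting root:
Candidate A: set leaf[4] = 70 -> leaves = [62, 82, 40, 56, 70]
  L0: [62, 82, 40, 56, 70]
  L1: h(62,82)=(62*31+82)%997=10 h(40,56)=(40*31+56)%997=299 h(70,70)=(70*31+70)%997=246 -> [10, 299, 246]
  L2: h(10,299)=(10*31+299)%997=609 h(246,246)=(246*31+246)%997=893 -> [609, 893]
  L3: h(609,893)=(609*31+893)%997=829 -> [829]
  root = 829 != target 181
Candidate B: set leaf[2] = 16 -> leaves = [62, 82, 16, 56, 14]
  L0: [62, 82, 16, 56, 14]
  L1: h(62,82)=(62*31+82)%997=10 h(16,56)=(16*31+56)%997=552 h(14,14)=(14*31+14)%997=448 -> [10, 552, 448]
  L2: h(10,552)=(10*31+552)%997=862 h(448,448)=(448*31+448)%997=378 -> [862, 378]
  L3: h(862,378)=(862*31+378)%997=181 -> [181]
  root = 181 == target 181  ** MATCH **
Candidate C: set leaf[1] = 5 -> leaves = [62, 5, 40, 56, 14]
  L0: [62, 5, 40, 56, 14]
  L1: h(62,5)=(62*31+5)%997=930 h(40,56)=(40*31+56)%997=299 h(14,14)=(14*31+14)%997=448 -> [930, 299, 448]
  L2: h(930,299)=(930*31+299)%997=216 h(448,448)=(448*31+448)%997=378 -> [216, 378]
  L3: h(216,378)=(216*31+378)%997=95 -> [95]
  root = 95 != target 181
Candidate D: set leaf[1] = 49 -> leaves = [62, 49, 40, 56, 14]
  L0: [62, 49, 40, 56, 14]
  L1: h(62,49)=(62*31+49)%997=974 h(40,56)=(40*31+56)%997=299 h(14,14)=(14*31+14)%997=448 -> [974, 299, 448]
  L2: h(974,299)=(974*31+299)%997=583 h(448,448)=(448*31+448)%997=378 -> [583, 378]
  L3: h(583,378)=(583*31+378)%997=505 -> [505]
  root = 505 != target 181
Candidate B produces the target root.

Answer: B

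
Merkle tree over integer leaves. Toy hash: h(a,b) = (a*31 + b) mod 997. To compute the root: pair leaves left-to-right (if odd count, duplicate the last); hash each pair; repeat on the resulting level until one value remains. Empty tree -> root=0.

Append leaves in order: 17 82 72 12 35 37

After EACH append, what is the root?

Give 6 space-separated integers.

Answer: 17 609 246 186 729 793

Derivation:
After append 17 (leaves=[17]):
  L0: [17]
  root=17
After append 82 (leaves=[17, 82]):
  L0: [17, 82]
  L1: h(17,82)=(17*31+82)%997=609 -> [609]
  root=609
After append 72 (leaves=[17, 82, 72]):
  L0: [17, 82, 72]
  L1: h(17,82)=(17*31+82)%997=609 h(72,72)=(72*31+72)%997=310 -> [609, 310]
  L2: h(609,310)=(609*31+310)%997=246 -> [246]
  root=246
After append 12 (leaves=[17, 82, 72, 12]):
  L0: [17, 82, 72, 12]
  L1: h(17,82)=(17*31+82)%997=609 h(72,12)=(72*31+12)%997=250 -> [609, 250]
  L2: h(609,250)=(609*31+250)%997=186 -> [186]
  root=186
After append 35 (leaves=[17, 82, 72, 12, 35]):
  L0: [17, 82, 72, 12, 35]
  L1: h(17,82)=(17*31+82)%997=609 h(72,12)=(72*31+12)%997=250 h(35,35)=(35*31+35)%997=123 -> [609, 250, 123]
  L2: h(609,250)=(609*31+250)%997=186 h(123,123)=(123*31+123)%997=945 -> [186, 945]
  L3: h(186,945)=(186*31+945)%997=729 -> [729]
  root=729
After append 37 (leaves=[17, 82, 72, 12, 35, 37]):
  L0: [17, 82, 72, 12, 35, 37]
  L1: h(17,82)=(17*31+82)%997=609 h(72,12)=(72*31+12)%997=250 h(35,37)=(35*31+37)%997=125 -> [609, 250, 125]
  L2: h(609,250)=(609*31+250)%997=186 h(125,125)=(125*31+125)%997=12 -> [186, 12]
  L3: h(186,12)=(186*31+12)%997=793 -> [793]
  root=793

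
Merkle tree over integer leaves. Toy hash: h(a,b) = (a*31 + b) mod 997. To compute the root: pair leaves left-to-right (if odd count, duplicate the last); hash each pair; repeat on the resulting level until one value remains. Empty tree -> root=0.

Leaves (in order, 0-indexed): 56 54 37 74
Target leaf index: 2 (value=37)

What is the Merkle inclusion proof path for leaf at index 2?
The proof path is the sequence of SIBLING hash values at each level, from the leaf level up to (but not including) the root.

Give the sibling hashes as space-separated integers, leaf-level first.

L0 (leaves): [56, 54, 37, 74], target index=2
L1: h(56,54)=(56*31+54)%997=793 [pair 0] h(37,74)=(37*31+74)%997=224 [pair 1] -> [793, 224]
  Sibling for proof at L0: 74
L2: h(793,224)=(793*31+224)%997=879 [pair 0] -> [879]
  Sibling for proof at L1: 793
Root: 879
Proof path (sibling hashes from leaf to root): [74, 793]

Answer: 74 793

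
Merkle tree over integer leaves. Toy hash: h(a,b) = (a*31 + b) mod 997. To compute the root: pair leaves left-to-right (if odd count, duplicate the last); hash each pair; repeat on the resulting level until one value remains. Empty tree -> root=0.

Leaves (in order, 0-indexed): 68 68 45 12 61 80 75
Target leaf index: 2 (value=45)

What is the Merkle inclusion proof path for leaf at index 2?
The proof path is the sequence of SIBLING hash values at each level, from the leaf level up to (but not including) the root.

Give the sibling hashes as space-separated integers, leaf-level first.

L0 (leaves): [68, 68, 45, 12, 61, 80, 75], target index=2
L1: h(68,68)=(68*31+68)%997=182 [pair 0] h(45,12)=(45*31+12)%997=410 [pair 1] h(61,80)=(61*31+80)%997=974 [pair 2] h(75,75)=(75*31+75)%997=406 [pair 3] -> [182, 410, 974, 406]
  Sibling for proof at L0: 12
L2: h(182,410)=(182*31+410)%997=70 [pair 0] h(974,406)=(974*31+406)%997=690 [pair 1] -> [70, 690]
  Sibling for proof at L1: 182
L3: h(70,690)=(70*31+690)%997=866 [pair 0] -> [866]
  Sibling for proof at L2: 690
Root: 866
Proof path (sibling hashes from leaf to root): [12, 182, 690]

Answer: 12 182 690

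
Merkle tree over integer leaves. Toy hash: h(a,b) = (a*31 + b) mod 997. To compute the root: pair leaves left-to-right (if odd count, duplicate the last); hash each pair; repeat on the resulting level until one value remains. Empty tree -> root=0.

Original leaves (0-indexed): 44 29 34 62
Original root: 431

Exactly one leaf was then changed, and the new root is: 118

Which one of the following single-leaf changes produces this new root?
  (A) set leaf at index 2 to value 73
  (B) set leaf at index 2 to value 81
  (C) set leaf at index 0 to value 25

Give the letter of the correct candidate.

Original leaves: [44, 29, 34, 62]
Target new root: 118
Try each candidate change and compute the resulting root:
Candidate A: set leaf[2] = 73 -> leaves = [44, 29, 73, 62]
  L0: [44, 29, 73, 62]
  L1: h(44,29)=(44*31+29)%997=396 h(73,62)=(73*31+62)%997=331 -> [396, 331]
  L2: h(396,331)=(396*31+331)%997=643 -> [643]
  root = 643 != target 118
Candidate B: set leaf[2] = 81 -> leaves = [44, 29, 81, 62]
  L0: [44, 29, 81, 62]
  L1: h(44,29)=(44*31+29)%997=396 h(81,62)=(81*31+62)%997=579 -> [396, 579]
  L2: h(396,579)=(396*31+579)%997=891 -> [891]
  root = 891 != target 118
Candidate C: set leaf[0] = 25 -> leaves = [25, 29, 34, 62]
  L0: [25, 29, 34, 62]
  L1: h(25,29)=(25*31+29)%997=804 h(34,62)=(34*31+62)%997=119 -> [804, 119]
  L2: h(804,119)=(804*31+119)%997=118 -> [118]
  root = 118 == target 118  ** MATCH **
Candidate C produces the target root.

Answer: C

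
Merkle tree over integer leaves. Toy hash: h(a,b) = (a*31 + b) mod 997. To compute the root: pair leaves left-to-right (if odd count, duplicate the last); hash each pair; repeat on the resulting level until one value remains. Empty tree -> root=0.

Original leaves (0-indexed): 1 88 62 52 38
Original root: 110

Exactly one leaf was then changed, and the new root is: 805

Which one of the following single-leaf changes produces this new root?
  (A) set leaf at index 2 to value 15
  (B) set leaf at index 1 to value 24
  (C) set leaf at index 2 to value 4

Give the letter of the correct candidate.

Original leaves: [1, 88, 62, 52, 38]
Target new root: 805
Try each candidate change and compute the resulting root:
Candidate A: set leaf[2] = 15 -> leaves = [1, 88, 15, 52, 38]
  L0: [1, 88, 15, 52, 38]
  L1: h(1,88)=(1*31+88)%997=119 h(15,52)=(15*31+52)%997=517 h(38,38)=(38*31+38)%997=219 -> [119, 517, 219]
  L2: h(119,517)=(119*31+517)%997=218 h(219,219)=(219*31+219)%997=29 -> [218, 29]
  L3: h(218,29)=(218*31+29)%997=805 -> [805]
  root = 805 == target 805  ** MATCH **
Candidate B: set leaf[1] = 24 -> leaves = [1, 24, 62, 52, 38]
  L0: [1, 24, 62, 52, 38]
  L1: h(1,24)=(1*31+24)%997=55 h(62,52)=(62*31+52)%997=977 h(38,38)=(38*31+38)%997=219 -> [55, 977, 219]
  L2: h(55,977)=(55*31+977)%997=688 h(219,219)=(219*31+219)%997=29 -> [688, 29]
  L3: h(688,29)=(688*31+29)%997=420 -> [420]
  root = 420 != target 805
Candidate C: set leaf[2] = 4 -> leaves = [1, 88, 4, 52, 38]
  L0: [1, 88, 4, 52, 38]
  L1: h(1,88)=(1*31+88)%997=119 h(4,52)=(4*31+52)%997=176 h(38,38)=(38*31+38)%997=219 -> [119, 176, 219]
  L2: h(119,176)=(119*31+176)%997=874 h(219,219)=(219*31+219)%997=29 -> [874, 29]
  L3: h(874,29)=(874*31+29)%997=204 -> [204]
  root = 204 != target 805
Candidate A produces the target root.

Answer: A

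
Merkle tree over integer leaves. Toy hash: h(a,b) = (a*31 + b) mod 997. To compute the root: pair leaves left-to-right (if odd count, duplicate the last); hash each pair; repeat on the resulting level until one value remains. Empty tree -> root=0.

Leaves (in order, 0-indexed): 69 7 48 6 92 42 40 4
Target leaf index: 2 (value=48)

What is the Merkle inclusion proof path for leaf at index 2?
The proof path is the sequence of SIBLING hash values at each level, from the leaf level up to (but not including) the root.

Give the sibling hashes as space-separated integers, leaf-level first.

Answer: 6 152 231

Derivation:
L0 (leaves): [69, 7, 48, 6, 92, 42, 40, 4], target index=2
L1: h(69,7)=(69*31+7)%997=152 [pair 0] h(48,6)=(48*31+6)%997=497 [pair 1] h(92,42)=(92*31+42)%997=900 [pair 2] h(40,4)=(40*31+4)%997=247 [pair 3] -> [152, 497, 900, 247]
  Sibling for proof at L0: 6
L2: h(152,497)=(152*31+497)%997=224 [pair 0] h(900,247)=(900*31+247)%997=231 [pair 1] -> [224, 231]
  Sibling for proof at L1: 152
L3: h(224,231)=(224*31+231)%997=196 [pair 0] -> [196]
  Sibling for proof at L2: 231
Root: 196
Proof path (sibling hashes from leaf to root): [6, 152, 231]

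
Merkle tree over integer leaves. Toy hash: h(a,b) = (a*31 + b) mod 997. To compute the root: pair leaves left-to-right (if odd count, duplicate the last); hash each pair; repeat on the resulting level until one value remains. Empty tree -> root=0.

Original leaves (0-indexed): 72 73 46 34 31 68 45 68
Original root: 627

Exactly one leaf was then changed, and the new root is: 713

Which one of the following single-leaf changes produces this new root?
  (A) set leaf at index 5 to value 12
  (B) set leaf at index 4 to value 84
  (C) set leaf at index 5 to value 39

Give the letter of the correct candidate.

Original leaves: [72, 73, 46, 34, 31, 68, 45, 68]
Target new root: 713
Try each candidate change and compute the resulting root:
Candidate A: set leaf[5] = 12 -> leaves = [72, 73, 46, 34, 31, 12, 45, 68]
  L0: [72, 73, 46, 34, 31, 12, 45, 68]
  L1: h(72,73)=(72*31+73)%997=311 h(46,34)=(46*31+34)%997=463 h(31,12)=(31*31+12)%997=973 h(45,68)=(45*31+68)%997=466 -> [311, 463, 973, 466]
  L2: h(311,463)=(311*31+463)%997=134 h(973,466)=(973*31+466)%997=719 -> [134, 719]
  L3: h(134,719)=(134*31+719)%997=885 -> [885]
  root = 885 != target 713
Candidate B: set leaf[4] = 84 -> leaves = [72, 73, 46, 34, 84, 68, 45, 68]
  L0: [72, 73, 46, 34, 84, 68, 45, 68]
  L1: h(72,73)=(72*31+73)%997=311 h(46,34)=(46*31+34)%997=463 h(84,68)=(84*31+68)%997=678 h(45,68)=(45*31+68)%997=466 -> [311, 463, 678, 466]
  L2: h(311,463)=(311*31+463)%997=134 h(678,466)=(678*31+466)%997=547 -> [134, 547]
  L3: h(134,547)=(134*31+547)%997=713 -> [713]
  root = 713 == target 713  ** MATCH **
Candidate C: set leaf[5] = 39 -> leaves = [72, 73, 46, 34, 31, 39, 45, 68]
  L0: [72, 73, 46, 34, 31, 39, 45, 68]
  L1: h(72,73)=(72*31+73)%997=311 h(46,34)=(46*31+34)%997=463 h(31,39)=(31*31+39)%997=3 h(45,68)=(45*31+68)%997=466 -> [311, 463, 3, 466]
  L2: h(311,463)=(311*31+463)%997=134 h(3,466)=(3*31+466)%997=559 -> [134, 559]
  L3: h(134,559)=(134*31+559)%997=725 -> [725]
  root = 725 != target 713
Candidate B produces the target root.

Answer: B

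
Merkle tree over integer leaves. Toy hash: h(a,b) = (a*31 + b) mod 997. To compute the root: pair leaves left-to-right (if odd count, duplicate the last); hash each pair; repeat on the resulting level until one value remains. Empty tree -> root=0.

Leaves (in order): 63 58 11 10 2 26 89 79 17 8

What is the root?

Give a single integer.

Answer: 848

Derivation:
L0: [63, 58, 11, 10, 2, 26, 89, 79, 17, 8]
L1: h(63,58)=(63*31+58)%997=17 h(11,10)=(11*31+10)%997=351 h(2,26)=(2*31+26)%997=88 h(89,79)=(89*31+79)%997=844 h(17,8)=(17*31+8)%997=535 -> [17, 351, 88, 844, 535]
L2: h(17,351)=(17*31+351)%997=878 h(88,844)=(88*31+844)%997=581 h(535,535)=(535*31+535)%997=171 -> [878, 581, 171]
L3: h(878,581)=(878*31+581)%997=880 h(171,171)=(171*31+171)%997=487 -> [880, 487]
L4: h(880,487)=(880*31+487)%997=848 -> [848]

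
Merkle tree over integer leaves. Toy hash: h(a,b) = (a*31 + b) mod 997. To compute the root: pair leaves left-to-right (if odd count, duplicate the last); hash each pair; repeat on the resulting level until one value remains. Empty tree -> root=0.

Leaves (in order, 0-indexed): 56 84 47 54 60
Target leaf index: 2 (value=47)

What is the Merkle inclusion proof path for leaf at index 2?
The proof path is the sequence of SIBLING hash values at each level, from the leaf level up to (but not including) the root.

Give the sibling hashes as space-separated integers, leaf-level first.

L0 (leaves): [56, 84, 47, 54, 60], target index=2
L1: h(56,84)=(56*31+84)%997=823 [pair 0] h(47,54)=(47*31+54)%997=514 [pair 1] h(60,60)=(60*31+60)%997=923 [pair 2] -> [823, 514, 923]
  Sibling for proof at L0: 54
L2: h(823,514)=(823*31+514)%997=105 [pair 0] h(923,923)=(923*31+923)%997=623 [pair 1] -> [105, 623]
  Sibling for proof at L1: 823
L3: h(105,623)=(105*31+623)%997=887 [pair 0] -> [887]
  Sibling for proof at L2: 623
Root: 887
Proof path (sibling hashes from leaf to root): [54, 823, 623]

Answer: 54 823 623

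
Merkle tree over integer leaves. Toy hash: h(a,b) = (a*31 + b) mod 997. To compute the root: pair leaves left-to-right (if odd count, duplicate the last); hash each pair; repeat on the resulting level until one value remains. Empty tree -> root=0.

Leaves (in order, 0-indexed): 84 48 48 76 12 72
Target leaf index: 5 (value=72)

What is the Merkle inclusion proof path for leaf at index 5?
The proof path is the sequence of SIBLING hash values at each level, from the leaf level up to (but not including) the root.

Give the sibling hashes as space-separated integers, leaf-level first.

Answer: 12 444 28

Derivation:
L0 (leaves): [84, 48, 48, 76, 12, 72], target index=5
L1: h(84,48)=(84*31+48)%997=658 [pair 0] h(48,76)=(48*31+76)%997=567 [pair 1] h(12,72)=(12*31+72)%997=444 [pair 2] -> [658, 567, 444]
  Sibling for proof at L0: 12
L2: h(658,567)=(658*31+567)%997=28 [pair 0] h(444,444)=(444*31+444)%997=250 [pair 1] -> [28, 250]
  Sibling for proof at L1: 444
L3: h(28,250)=(28*31+250)%997=121 [pair 0] -> [121]
  Sibling for proof at L2: 28
Root: 121
Proof path (sibling hashes from leaf to root): [12, 444, 28]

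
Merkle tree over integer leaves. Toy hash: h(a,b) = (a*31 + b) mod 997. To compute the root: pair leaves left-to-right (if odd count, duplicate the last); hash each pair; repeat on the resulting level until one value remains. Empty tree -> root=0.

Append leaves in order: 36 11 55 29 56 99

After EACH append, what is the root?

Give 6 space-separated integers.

After append 36 (leaves=[36]):
  L0: [36]
  root=36
After append 11 (leaves=[36, 11]):
  L0: [36, 11]
  L1: h(36,11)=(36*31+11)%997=130 -> [130]
  root=130
After append 55 (leaves=[36, 11, 55]):
  L0: [36, 11, 55]
  L1: h(36,11)=(36*31+11)%997=130 h(55,55)=(55*31+55)%997=763 -> [130, 763]
  L2: h(130,763)=(130*31+763)%997=805 -> [805]
  root=805
After append 29 (leaves=[36, 11, 55, 29]):
  L0: [36, 11, 55, 29]
  L1: h(36,11)=(36*31+11)%997=130 h(55,29)=(55*31+29)%997=737 -> [130, 737]
  L2: h(130,737)=(130*31+737)%997=779 -> [779]
  root=779
After append 56 (leaves=[36, 11, 55, 29, 56]):
  L0: [36, 11, 55, 29, 56]
  L1: h(36,11)=(36*31+11)%997=130 h(55,29)=(55*31+29)%997=737 h(56,56)=(56*31+56)%997=795 -> [130, 737, 795]
  L2: h(130,737)=(130*31+737)%997=779 h(795,795)=(795*31+795)%997=515 -> [779, 515]
  L3: h(779,515)=(779*31+515)%997=736 -> [736]
  root=736
After append 99 (leaves=[36, 11, 55, 29, 56, 99]):
  L0: [36, 11, 55, 29, 56, 99]
  L1: h(36,11)=(36*31+11)%997=130 h(55,29)=(55*31+29)%997=737 h(56,99)=(56*31+99)%997=838 -> [130, 737, 838]
  L2: h(130,737)=(130*31+737)%997=779 h(838,838)=(838*31+838)%997=894 -> [779, 894]
  L3: h(779,894)=(779*31+894)%997=118 -> [118]
  root=118

Answer: 36 130 805 779 736 118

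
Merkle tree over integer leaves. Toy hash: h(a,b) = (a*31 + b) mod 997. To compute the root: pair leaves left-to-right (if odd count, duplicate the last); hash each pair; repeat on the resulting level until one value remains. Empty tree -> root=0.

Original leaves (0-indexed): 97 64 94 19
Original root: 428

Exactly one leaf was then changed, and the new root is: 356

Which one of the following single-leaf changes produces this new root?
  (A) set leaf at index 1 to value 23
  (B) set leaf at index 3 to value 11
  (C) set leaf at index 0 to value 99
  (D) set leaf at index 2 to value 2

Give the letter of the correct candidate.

Original leaves: [97, 64, 94, 19]
Target new root: 356
Try each candidate change and compute the resulting root:
Candidate A: set leaf[1] = 23 -> leaves = [97, 23, 94, 19]
  L0: [97, 23, 94, 19]
  L1: h(97,23)=(97*31+23)%997=39 h(94,19)=(94*31+19)%997=939 -> [39, 939]
  L2: h(39,939)=(39*31+939)%997=154 -> [154]
  root = 154 != target 356
Candidate B: set leaf[3] = 11 -> leaves = [97, 64, 94, 11]
  L0: [97, 64, 94, 11]
  L1: h(97,64)=(97*31+64)%997=80 h(94,11)=(94*31+11)%997=931 -> [80, 931]
  L2: h(80,931)=(80*31+931)%997=420 -> [420]
  root = 420 != target 356
Candidate C: set leaf[0] = 99 -> leaves = [99, 64, 94, 19]
  L0: [99, 64, 94, 19]
  L1: h(99,64)=(99*31+64)%997=142 h(94,19)=(94*31+19)%997=939 -> [142, 939]
  L2: h(142,939)=(142*31+939)%997=356 -> [356]
  root = 356 == target 356  ** MATCH **
Candidate D: set leaf[2] = 2 -> leaves = [97, 64, 2, 19]
  L0: [97, 64, 2, 19]
  L1: h(97,64)=(97*31+64)%997=80 h(2,19)=(2*31+19)%997=81 -> [80, 81]
  L2: h(80,81)=(80*31+81)%997=567 -> [567]
  root = 567 != target 356
Candidate C produces the target root.

Answer: C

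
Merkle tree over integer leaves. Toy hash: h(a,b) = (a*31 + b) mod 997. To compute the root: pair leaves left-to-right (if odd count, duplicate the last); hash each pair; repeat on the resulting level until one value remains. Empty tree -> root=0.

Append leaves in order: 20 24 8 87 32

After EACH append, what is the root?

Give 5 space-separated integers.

After append 20 (leaves=[20]):
  L0: [20]
  root=20
After append 24 (leaves=[20, 24]):
  L0: [20, 24]
  L1: h(20,24)=(20*31+24)%997=644 -> [644]
  root=644
After append 8 (leaves=[20, 24, 8]):
  L0: [20, 24, 8]
  L1: h(20,24)=(20*31+24)%997=644 h(8,8)=(8*31+8)%997=256 -> [644, 256]
  L2: h(644,256)=(644*31+256)%997=280 -> [280]
  root=280
After append 87 (leaves=[20, 24, 8, 87]):
  L0: [20, 24, 8, 87]
  L1: h(20,24)=(20*31+24)%997=644 h(8,87)=(8*31+87)%997=335 -> [644, 335]
  L2: h(644,335)=(644*31+335)%997=359 -> [359]
  root=359
After append 32 (leaves=[20, 24, 8, 87, 32]):
  L0: [20, 24, 8, 87, 32]
  L1: h(20,24)=(20*31+24)%997=644 h(8,87)=(8*31+87)%997=335 h(32,32)=(32*31+32)%997=27 -> [644, 335, 27]
  L2: h(644,335)=(644*31+335)%997=359 h(27,27)=(27*31+27)%997=864 -> [359, 864]
  L3: h(359,864)=(359*31+864)%997=29 -> [29]
  root=29

Answer: 20 644 280 359 29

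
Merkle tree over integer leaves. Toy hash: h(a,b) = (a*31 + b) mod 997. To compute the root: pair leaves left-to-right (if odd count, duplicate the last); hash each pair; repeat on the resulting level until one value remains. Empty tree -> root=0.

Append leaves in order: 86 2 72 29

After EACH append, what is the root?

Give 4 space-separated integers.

Answer: 86 674 267 224

Derivation:
After append 86 (leaves=[86]):
  L0: [86]
  root=86
After append 2 (leaves=[86, 2]):
  L0: [86, 2]
  L1: h(86,2)=(86*31+2)%997=674 -> [674]
  root=674
After append 72 (leaves=[86, 2, 72]):
  L0: [86, 2, 72]
  L1: h(86,2)=(86*31+2)%997=674 h(72,72)=(72*31+72)%997=310 -> [674, 310]
  L2: h(674,310)=(674*31+310)%997=267 -> [267]
  root=267
After append 29 (leaves=[86, 2, 72, 29]):
  L0: [86, 2, 72, 29]
  L1: h(86,2)=(86*31+2)%997=674 h(72,29)=(72*31+29)%997=267 -> [674, 267]
  L2: h(674,267)=(674*31+267)%997=224 -> [224]
  root=224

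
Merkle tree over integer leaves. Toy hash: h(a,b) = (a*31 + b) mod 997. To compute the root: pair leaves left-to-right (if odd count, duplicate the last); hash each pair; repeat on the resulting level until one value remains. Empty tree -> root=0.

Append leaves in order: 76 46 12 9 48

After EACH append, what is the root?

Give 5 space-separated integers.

Answer: 76 408 71 68 413

Derivation:
After append 76 (leaves=[76]):
  L0: [76]
  root=76
After append 46 (leaves=[76, 46]):
  L0: [76, 46]
  L1: h(76,46)=(76*31+46)%997=408 -> [408]
  root=408
After append 12 (leaves=[76, 46, 12]):
  L0: [76, 46, 12]
  L1: h(76,46)=(76*31+46)%997=408 h(12,12)=(12*31+12)%997=384 -> [408, 384]
  L2: h(408,384)=(408*31+384)%997=71 -> [71]
  root=71
After append 9 (leaves=[76, 46, 12, 9]):
  L0: [76, 46, 12, 9]
  L1: h(76,46)=(76*31+46)%997=408 h(12,9)=(12*31+9)%997=381 -> [408, 381]
  L2: h(408,381)=(408*31+381)%997=68 -> [68]
  root=68
After append 48 (leaves=[76, 46, 12, 9, 48]):
  L0: [76, 46, 12, 9, 48]
  L1: h(76,46)=(76*31+46)%997=408 h(12,9)=(12*31+9)%997=381 h(48,48)=(48*31+48)%997=539 -> [408, 381, 539]
  L2: h(408,381)=(408*31+381)%997=68 h(539,539)=(539*31+539)%997=299 -> [68, 299]
  L3: h(68,299)=(68*31+299)%997=413 -> [413]
  root=413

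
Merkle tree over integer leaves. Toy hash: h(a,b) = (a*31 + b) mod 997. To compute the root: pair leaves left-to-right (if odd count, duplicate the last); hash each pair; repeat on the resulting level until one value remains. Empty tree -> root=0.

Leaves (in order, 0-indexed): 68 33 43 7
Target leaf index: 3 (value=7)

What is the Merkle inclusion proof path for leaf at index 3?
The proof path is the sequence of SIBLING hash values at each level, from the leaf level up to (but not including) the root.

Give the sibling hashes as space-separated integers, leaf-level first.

L0 (leaves): [68, 33, 43, 7], target index=3
L1: h(68,33)=(68*31+33)%997=147 [pair 0] h(43,7)=(43*31+7)%997=343 [pair 1] -> [147, 343]
  Sibling for proof at L0: 43
L2: h(147,343)=(147*31+343)%997=912 [pair 0] -> [912]
  Sibling for proof at L1: 147
Root: 912
Proof path (sibling hashes from leaf to root): [43, 147]

Answer: 43 147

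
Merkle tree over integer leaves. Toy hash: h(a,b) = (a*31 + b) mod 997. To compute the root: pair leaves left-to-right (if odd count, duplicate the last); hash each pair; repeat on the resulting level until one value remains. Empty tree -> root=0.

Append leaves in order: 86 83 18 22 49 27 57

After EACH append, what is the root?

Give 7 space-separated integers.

Answer: 86 755 53 57 99 392 670

Derivation:
After append 86 (leaves=[86]):
  L0: [86]
  root=86
After append 83 (leaves=[86, 83]):
  L0: [86, 83]
  L1: h(86,83)=(86*31+83)%997=755 -> [755]
  root=755
After append 18 (leaves=[86, 83, 18]):
  L0: [86, 83, 18]
  L1: h(86,83)=(86*31+83)%997=755 h(18,18)=(18*31+18)%997=576 -> [755, 576]
  L2: h(755,576)=(755*31+576)%997=53 -> [53]
  root=53
After append 22 (leaves=[86, 83, 18, 22]):
  L0: [86, 83, 18, 22]
  L1: h(86,83)=(86*31+83)%997=755 h(18,22)=(18*31+22)%997=580 -> [755, 580]
  L2: h(755,580)=(755*31+580)%997=57 -> [57]
  root=57
After append 49 (leaves=[86, 83, 18, 22, 49]):
  L0: [86, 83, 18, 22, 49]
  L1: h(86,83)=(86*31+83)%997=755 h(18,22)=(18*31+22)%997=580 h(49,49)=(49*31+49)%997=571 -> [755, 580, 571]
  L2: h(755,580)=(755*31+580)%997=57 h(571,571)=(571*31+571)%997=326 -> [57, 326]
  L3: h(57,326)=(57*31+326)%997=99 -> [99]
  root=99
After append 27 (leaves=[86, 83, 18, 22, 49, 27]):
  L0: [86, 83, 18, 22, 49, 27]
  L1: h(86,83)=(86*31+83)%997=755 h(18,22)=(18*31+22)%997=580 h(49,27)=(49*31+27)%997=549 -> [755, 580, 549]
  L2: h(755,580)=(755*31+580)%997=57 h(549,549)=(549*31+549)%997=619 -> [57, 619]
  L3: h(57,619)=(57*31+619)%997=392 -> [392]
  root=392
After append 57 (leaves=[86, 83, 18, 22, 49, 27, 57]):
  L0: [86, 83, 18, 22, 49, 27, 57]
  L1: h(86,83)=(86*31+83)%997=755 h(18,22)=(18*31+22)%997=580 h(49,27)=(49*31+27)%997=549 h(57,57)=(57*31+57)%997=827 -> [755, 580, 549, 827]
  L2: h(755,580)=(755*31+580)%997=57 h(549,827)=(549*31+827)%997=897 -> [57, 897]
  L3: h(57,897)=(57*31+897)%997=670 -> [670]
  root=670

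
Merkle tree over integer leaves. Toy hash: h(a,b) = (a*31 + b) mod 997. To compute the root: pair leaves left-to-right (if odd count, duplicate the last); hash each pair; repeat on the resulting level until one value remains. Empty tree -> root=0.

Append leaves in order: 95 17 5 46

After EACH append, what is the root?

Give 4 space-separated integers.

Answer: 95 968 258 299

Derivation:
After append 95 (leaves=[95]):
  L0: [95]
  root=95
After append 17 (leaves=[95, 17]):
  L0: [95, 17]
  L1: h(95,17)=(95*31+17)%997=968 -> [968]
  root=968
After append 5 (leaves=[95, 17, 5]):
  L0: [95, 17, 5]
  L1: h(95,17)=(95*31+17)%997=968 h(5,5)=(5*31+5)%997=160 -> [968, 160]
  L2: h(968,160)=(968*31+160)%997=258 -> [258]
  root=258
After append 46 (leaves=[95, 17, 5, 46]):
  L0: [95, 17, 5, 46]
  L1: h(95,17)=(95*31+17)%997=968 h(5,46)=(5*31+46)%997=201 -> [968, 201]
  L2: h(968,201)=(968*31+201)%997=299 -> [299]
  root=299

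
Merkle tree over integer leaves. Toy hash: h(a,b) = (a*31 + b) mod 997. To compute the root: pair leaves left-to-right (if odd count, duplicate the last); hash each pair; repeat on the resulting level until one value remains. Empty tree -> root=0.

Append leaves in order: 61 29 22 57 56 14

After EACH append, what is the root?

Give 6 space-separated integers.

Answer: 61 923 404 439 166 816

Derivation:
After append 61 (leaves=[61]):
  L0: [61]
  root=61
After append 29 (leaves=[61, 29]):
  L0: [61, 29]
  L1: h(61,29)=(61*31+29)%997=923 -> [923]
  root=923
After append 22 (leaves=[61, 29, 22]):
  L0: [61, 29, 22]
  L1: h(61,29)=(61*31+29)%997=923 h(22,22)=(22*31+22)%997=704 -> [923, 704]
  L2: h(923,704)=(923*31+704)%997=404 -> [404]
  root=404
After append 57 (leaves=[61, 29, 22, 57]):
  L0: [61, 29, 22, 57]
  L1: h(61,29)=(61*31+29)%997=923 h(22,57)=(22*31+57)%997=739 -> [923, 739]
  L2: h(923,739)=(923*31+739)%997=439 -> [439]
  root=439
After append 56 (leaves=[61, 29, 22, 57, 56]):
  L0: [61, 29, 22, 57, 56]
  L1: h(61,29)=(61*31+29)%997=923 h(22,57)=(22*31+57)%997=739 h(56,56)=(56*31+56)%997=795 -> [923, 739, 795]
  L2: h(923,739)=(923*31+739)%997=439 h(795,795)=(795*31+795)%997=515 -> [439, 515]
  L3: h(439,515)=(439*31+515)%997=166 -> [166]
  root=166
After append 14 (leaves=[61, 29, 22, 57, 56, 14]):
  L0: [61, 29, 22, 57, 56, 14]
  L1: h(61,29)=(61*31+29)%997=923 h(22,57)=(22*31+57)%997=739 h(56,14)=(56*31+14)%997=753 -> [923, 739, 753]
  L2: h(923,739)=(923*31+739)%997=439 h(753,753)=(753*31+753)%997=168 -> [439, 168]
  L3: h(439,168)=(439*31+168)%997=816 -> [816]
  root=816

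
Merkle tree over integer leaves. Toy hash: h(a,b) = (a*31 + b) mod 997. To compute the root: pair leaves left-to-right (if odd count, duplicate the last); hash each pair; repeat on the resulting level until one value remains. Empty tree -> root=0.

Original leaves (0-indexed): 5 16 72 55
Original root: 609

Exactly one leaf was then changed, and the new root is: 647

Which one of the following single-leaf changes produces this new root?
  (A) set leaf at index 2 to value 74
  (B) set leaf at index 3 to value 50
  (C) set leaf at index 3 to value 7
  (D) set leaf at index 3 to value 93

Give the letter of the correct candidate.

Answer: D

Derivation:
Original leaves: [5, 16, 72, 55]
Target new root: 647
Try each candidate change and compute the resulting root:
Candidate A: set leaf[2] = 74 -> leaves = [5, 16, 74, 55]
  L0: [5, 16, 74, 55]
  L1: h(5,16)=(5*31+16)%997=171 h(74,55)=(74*31+55)%997=355 -> [171, 355]
  L2: h(171,355)=(171*31+355)%997=671 -> [671]
  root = 671 != target 647
Candidate B: set leaf[3] = 50 -> leaves = [5, 16, 72, 50]
  L0: [5, 16, 72, 50]
  L1: h(5,16)=(5*31+16)%997=171 h(72,50)=(72*31+50)%997=288 -> [171, 288]
  L2: h(171,288)=(171*31+288)%997=604 -> [604]
  root = 604 != target 647
Candidate C: set leaf[3] = 7 -> leaves = [5, 16, 72, 7]
  L0: [5, 16, 72, 7]
  L1: h(5,16)=(5*31+16)%997=171 h(72,7)=(72*31+7)%997=245 -> [171, 245]
  L2: h(171,245)=(171*31+245)%997=561 -> [561]
  root = 561 != target 647
Candidate D: set leaf[3] = 93 -> leaves = [5, 16, 72, 93]
  L0: [5, 16, 72, 93]
  L1: h(5,16)=(5*31+16)%997=171 h(72,93)=(72*31+93)%997=331 -> [171, 331]
  L2: h(171,331)=(171*31+331)%997=647 -> [647]
  root = 647 == target 647  ** MATCH **
Candidate D produces the target root.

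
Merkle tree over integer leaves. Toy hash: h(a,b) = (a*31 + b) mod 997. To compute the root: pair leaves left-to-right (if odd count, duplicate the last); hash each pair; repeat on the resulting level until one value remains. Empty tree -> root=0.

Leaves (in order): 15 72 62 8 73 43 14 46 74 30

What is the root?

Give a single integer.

L0: [15, 72, 62, 8, 73, 43, 14, 46, 74, 30]
L1: h(15,72)=(15*31+72)%997=537 h(62,8)=(62*31+8)%997=933 h(73,43)=(73*31+43)%997=312 h(14,46)=(14*31+46)%997=480 h(74,30)=(74*31+30)%997=330 -> [537, 933, 312, 480, 330]
L2: h(537,933)=(537*31+933)%997=631 h(312,480)=(312*31+480)%997=182 h(330,330)=(330*31+330)%997=590 -> [631, 182, 590]
L3: h(631,182)=(631*31+182)%997=800 h(590,590)=(590*31+590)%997=934 -> [800, 934]
L4: h(800,934)=(800*31+934)%997=809 -> [809]

Answer: 809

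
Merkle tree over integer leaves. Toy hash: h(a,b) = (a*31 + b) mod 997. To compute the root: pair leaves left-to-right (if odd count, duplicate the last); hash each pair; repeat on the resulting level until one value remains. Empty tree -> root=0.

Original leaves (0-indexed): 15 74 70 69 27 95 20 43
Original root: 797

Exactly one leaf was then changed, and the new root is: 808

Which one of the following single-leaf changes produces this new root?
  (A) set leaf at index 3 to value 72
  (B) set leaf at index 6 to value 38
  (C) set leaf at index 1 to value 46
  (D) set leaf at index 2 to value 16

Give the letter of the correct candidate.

Original leaves: [15, 74, 70, 69, 27, 95, 20, 43]
Target new root: 808
Try each candidate change and compute the resulting root:
Candidate A: set leaf[3] = 72 -> leaves = [15, 74, 70, 72, 27, 95, 20, 43]
  L0: [15, 74, 70, 72, 27, 95, 20, 43]
  L1: h(15,74)=(15*31+74)%997=539 h(70,72)=(70*31+72)%997=248 h(27,95)=(27*31+95)%997=932 h(20,43)=(20*31+43)%997=663 -> [539, 248, 932, 663]
  L2: h(539,248)=(539*31+248)%997=8 h(932,663)=(932*31+663)%997=642 -> [8, 642]
  L3: h(8,642)=(8*31+642)%997=890 -> [890]
  root = 890 != target 808
Candidate B: set leaf[6] = 38 -> leaves = [15, 74, 70, 69, 27, 95, 38, 43]
  L0: [15, 74, 70, 69, 27, 95, 38, 43]
  L1: h(15,74)=(15*31+74)%997=539 h(70,69)=(70*31+69)%997=245 h(27,95)=(27*31+95)%997=932 h(38,43)=(38*31+43)%997=224 -> [539, 245, 932, 224]
  L2: h(539,245)=(539*31+245)%997=5 h(932,224)=(932*31+224)%997=203 -> [5, 203]
  L3: h(5,203)=(5*31+203)%997=358 -> [358]
  root = 358 != target 808
Candidate C: set leaf[1] = 46 -> leaves = [15, 46, 70, 69, 27, 95, 20, 43]
  L0: [15, 46, 70, 69, 27, 95, 20, 43]
  L1: h(15,46)=(15*31+46)%997=511 h(70,69)=(70*31+69)%997=245 h(27,95)=(27*31+95)%997=932 h(20,43)=(20*31+43)%997=663 -> [511, 245, 932, 663]
  L2: h(511,245)=(511*31+245)%997=134 h(932,663)=(932*31+663)%997=642 -> [134, 642]
  L3: h(134,642)=(134*31+642)%997=808 -> [808]
  root = 808 == target 808  ** MATCH **
Candidate D: set leaf[2] = 16 -> leaves = [15, 74, 16, 69, 27, 95, 20, 43]
  L0: [15, 74, 16, 69, 27, 95, 20, 43]
  L1: h(15,74)=(15*31+74)%997=539 h(16,69)=(16*31+69)%997=565 h(27,95)=(27*31+95)%997=932 h(20,43)=(20*31+43)%997=663 -> [539, 565, 932, 663]
  L2: h(539,565)=(539*31+565)%997=325 h(932,663)=(932*31+663)%997=642 -> [325, 642]
  L3: h(325,642)=(325*31+642)%997=747 -> [747]
  root = 747 != target 808
Candidate C produces the target root.

Answer: C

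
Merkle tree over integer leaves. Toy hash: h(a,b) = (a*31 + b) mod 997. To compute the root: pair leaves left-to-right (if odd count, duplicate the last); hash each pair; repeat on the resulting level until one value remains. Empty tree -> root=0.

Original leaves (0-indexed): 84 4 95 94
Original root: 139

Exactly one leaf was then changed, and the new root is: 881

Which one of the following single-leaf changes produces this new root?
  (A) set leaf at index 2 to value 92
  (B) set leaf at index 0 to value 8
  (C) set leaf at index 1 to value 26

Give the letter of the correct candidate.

Answer: B

Derivation:
Original leaves: [84, 4, 95, 94]
Target new root: 881
Try each candidate change and compute the resulting root:
Candidate A: set leaf[2] = 92 -> leaves = [84, 4, 92, 94]
  L0: [84, 4, 92, 94]
  L1: h(84,4)=(84*31+4)%997=614 h(92,94)=(92*31+94)%997=952 -> [614, 952]
  L2: h(614,952)=(614*31+952)%997=46 -> [46]
  root = 46 != target 881
Candidate B: set leaf[0] = 8 -> leaves = [8, 4, 95, 94]
  L0: [8, 4, 95, 94]
  L1: h(8,4)=(8*31+4)%997=252 h(95,94)=(95*31+94)%997=48 -> [252, 48]
  L2: h(252,48)=(252*31+48)%997=881 -> [881]
  root = 881 == target 881  ** MATCH **
Candidate C: set leaf[1] = 26 -> leaves = [84, 26, 95, 94]
  L0: [84, 26, 95, 94]
  L1: h(84,26)=(84*31+26)%997=636 h(95,94)=(95*31+94)%997=48 -> [636, 48]
  L2: h(636,48)=(636*31+48)%997=821 -> [821]
  root = 821 != target 881
Candidate B produces the target root.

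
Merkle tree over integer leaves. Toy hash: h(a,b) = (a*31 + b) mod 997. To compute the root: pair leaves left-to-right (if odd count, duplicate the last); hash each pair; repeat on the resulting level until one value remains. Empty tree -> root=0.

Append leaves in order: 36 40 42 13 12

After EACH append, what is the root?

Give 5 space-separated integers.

After append 36 (leaves=[36]):
  L0: [36]
  root=36
After append 40 (leaves=[36, 40]):
  L0: [36, 40]
  L1: h(36,40)=(36*31+40)%997=159 -> [159]
  root=159
After append 42 (leaves=[36, 40, 42]):
  L0: [36, 40, 42]
  L1: h(36,40)=(36*31+40)%997=159 h(42,42)=(42*31+42)%997=347 -> [159, 347]
  L2: h(159,347)=(159*31+347)%997=291 -> [291]
  root=291
After append 13 (leaves=[36, 40, 42, 13]):
  L0: [36, 40, 42, 13]
  L1: h(36,40)=(36*31+40)%997=159 h(42,13)=(42*31+13)%997=318 -> [159, 318]
  L2: h(159,318)=(159*31+318)%997=262 -> [262]
  root=262
After append 12 (leaves=[36, 40, 42, 13, 12]):
  L0: [36, 40, 42, 13, 12]
  L1: h(36,40)=(36*31+40)%997=159 h(42,13)=(42*31+13)%997=318 h(12,12)=(12*31+12)%997=384 -> [159, 318, 384]
  L2: h(159,318)=(159*31+318)%997=262 h(384,384)=(384*31+384)%997=324 -> [262, 324]
  L3: h(262,324)=(262*31+324)%997=470 -> [470]
  root=470

Answer: 36 159 291 262 470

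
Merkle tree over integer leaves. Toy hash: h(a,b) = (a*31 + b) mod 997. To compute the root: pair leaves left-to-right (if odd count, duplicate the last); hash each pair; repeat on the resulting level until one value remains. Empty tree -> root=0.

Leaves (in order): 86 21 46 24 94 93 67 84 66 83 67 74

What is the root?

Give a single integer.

L0: [86, 21, 46, 24, 94, 93, 67, 84, 66, 83, 67, 74]
L1: h(86,21)=(86*31+21)%997=693 h(46,24)=(46*31+24)%997=453 h(94,93)=(94*31+93)%997=16 h(67,84)=(67*31+84)%997=167 h(66,83)=(66*31+83)%997=135 h(67,74)=(67*31+74)%997=157 -> [693, 453, 16, 167, 135, 157]
L2: h(693,453)=(693*31+453)%997=2 h(16,167)=(16*31+167)%997=663 h(135,157)=(135*31+157)%997=354 -> [2, 663, 354]
L3: h(2,663)=(2*31+663)%997=725 h(354,354)=(354*31+354)%997=361 -> [725, 361]
L4: h(725,361)=(725*31+361)%997=902 -> [902]

Answer: 902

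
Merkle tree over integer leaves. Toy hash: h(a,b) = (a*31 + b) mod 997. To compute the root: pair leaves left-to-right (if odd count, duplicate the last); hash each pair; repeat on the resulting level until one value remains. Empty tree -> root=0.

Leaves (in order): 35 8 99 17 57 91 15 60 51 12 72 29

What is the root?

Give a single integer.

Answer: 924

Derivation:
L0: [35, 8, 99, 17, 57, 91, 15, 60, 51, 12, 72, 29]
L1: h(35,8)=(35*31+8)%997=96 h(99,17)=(99*31+17)%997=95 h(57,91)=(57*31+91)%997=861 h(15,60)=(15*31+60)%997=525 h(51,12)=(51*31+12)%997=596 h(72,29)=(72*31+29)%997=267 -> [96, 95, 861, 525, 596, 267]
L2: h(96,95)=(96*31+95)%997=80 h(861,525)=(861*31+525)%997=297 h(596,267)=(596*31+267)%997=797 -> [80, 297, 797]
L3: h(80,297)=(80*31+297)%997=783 h(797,797)=(797*31+797)%997=579 -> [783, 579]
L4: h(783,579)=(783*31+579)%997=924 -> [924]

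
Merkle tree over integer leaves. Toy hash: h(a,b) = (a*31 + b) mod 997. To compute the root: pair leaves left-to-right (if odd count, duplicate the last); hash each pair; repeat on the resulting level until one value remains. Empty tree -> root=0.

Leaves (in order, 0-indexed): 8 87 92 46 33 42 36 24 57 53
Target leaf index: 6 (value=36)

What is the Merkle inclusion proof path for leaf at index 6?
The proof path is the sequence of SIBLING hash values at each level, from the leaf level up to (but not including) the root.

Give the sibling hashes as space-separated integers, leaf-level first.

Answer: 24 68 322 287

Derivation:
L0 (leaves): [8, 87, 92, 46, 33, 42, 36, 24, 57, 53], target index=6
L1: h(8,87)=(8*31+87)%997=335 [pair 0] h(92,46)=(92*31+46)%997=904 [pair 1] h(33,42)=(33*31+42)%997=68 [pair 2] h(36,24)=(36*31+24)%997=143 [pair 3] h(57,53)=(57*31+53)%997=823 [pair 4] -> [335, 904, 68, 143, 823]
  Sibling for proof at L0: 24
L2: h(335,904)=(335*31+904)%997=322 [pair 0] h(68,143)=(68*31+143)%997=257 [pair 1] h(823,823)=(823*31+823)%997=414 [pair 2] -> [322, 257, 414]
  Sibling for proof at L1: 68
L3: h(322,257)=(322*31+257)%997=269 [pair 0] h(414,414)=(414*31+414)%997=287 [pair 1] -> [269, 287]
  Sibling for proof at L2: 322
L4: h(269,287)=(269*31+287)%997=650 [pair 0] -> [650]
  Sibling for proof at L3: 287
Root: 650
Proof path (sibling hashes from leaf to root): [24, 68, 322, 287]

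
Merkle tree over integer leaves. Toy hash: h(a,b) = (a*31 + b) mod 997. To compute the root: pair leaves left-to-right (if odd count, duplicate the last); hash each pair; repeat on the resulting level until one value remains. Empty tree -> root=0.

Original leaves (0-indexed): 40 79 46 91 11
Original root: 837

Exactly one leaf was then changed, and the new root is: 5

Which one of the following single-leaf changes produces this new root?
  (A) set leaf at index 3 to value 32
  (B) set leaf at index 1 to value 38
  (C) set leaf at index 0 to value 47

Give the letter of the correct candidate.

Answer: A

Derivation:
Original leaves: [40, 79, 46, 91, 11]
Target new root: 5
Try each candidate change and compute the resulting root:
Candidate A: set leaf[3] = 32 -> leaves = [40, 79, 46, 32, 11]
  L0: [40, 79, 46, 32, 11]
  L1: h(40,79)=(40*31+79)%997=322 h(46,32)=(46*31+32)%997=461 h(11,11)=(11*31+11)%997=352 -> [322, 461, 352]
  L2: h(322,461)=(322*31+461)%997=473 h(352,352)=(352*31+352)%997=297 -> [473, 297]
  L3: h(473,297)=(473*31+297)%997=5 -> [5]
  root = 5 == target 5  ** MATCH **
Candidate B: set leaf[1] = 38 -> leaves = [40, 38, 46, 91, 11]
  L0: [40, 38, 46, 91, 11]
  L1: h(40,38)=(40*31+38)%997=281 h(46,91)=(46*31+91)%997=520 h(11,11)=(11*31+11)%997=352 -> [281, 520, 352]
  L2: h(281,520)=(281*31+520)%997=258 h(352,352)=(352*31+352)%997=297 -> [258, 297]
  L3: h(258,297)=(258*31+297)%997=319 -> [319]
  root = 319 != target 5
Candidate C: set leaf[0] = 47 -> leaves = [47, 79, 46, 91, 11]
  L0: [47, 79, 46, 91, 11]
  L1: h(47,79)=(47*31+79)%997=539 h(46,91)=(46*31+91)%997=520 h(11,11)=(11*31+11)%997=352 -> [539, 520, 352]
  L2: h(539,520)=(539*31+520)%997=280 h(352,352)=(352*31+352)%997=297 -> [280, 297]
  L3: h(280,297)=(280*31+297)%997=4 -> [4]
  root = 4 != target 5
Candidate A produces the target root.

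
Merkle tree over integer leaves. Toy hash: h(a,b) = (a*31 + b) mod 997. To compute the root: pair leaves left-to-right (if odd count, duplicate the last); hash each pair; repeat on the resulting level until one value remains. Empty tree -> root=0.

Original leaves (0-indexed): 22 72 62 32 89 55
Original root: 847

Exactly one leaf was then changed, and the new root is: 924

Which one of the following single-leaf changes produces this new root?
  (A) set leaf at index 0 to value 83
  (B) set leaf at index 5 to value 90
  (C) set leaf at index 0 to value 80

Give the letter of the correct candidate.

Answer: C

Derivation:
Original leaves: [22, 72, 62, 32, 89, 55]
Target new root: 924
Try each candidate change and compute the resulting root:
Candidate A: set leaf[0] = 83 -> leaves = [83, 72, 62, 32, 89, 55]
  L0: [83, 72, 62, 32, 89, 55]
  L1: h(83,72)=(83*31+72)%997=651 h(62,32)=(62*31+32)%997=957 h(89,55)=(89*31+55)%997=820 -> [651, 957, 820]
  L2: h(651,957)=(651*31+957)%997=201 h(820,820)=(820*31+820)%997=318 -> [201, 318]
  L3: h(201,318)=(201*31+318)%997=567 -> [567]
  root = 567 != target 924
Candidate B: set leaf[5] = 90 -> leaves = [22, 72, 62, 32, 89, 90]
  L0: [22, 72, 62, 32, 89, 90]
  L1: h(22,72)=(22*31+72)%997=754 h(62,32)=(62*31+32)%997=957 h(89,90)=(89*31+90)%997=855 -> [754, 957, 855]
  L2: h(754,957)=(754*31+957)%997=403 h(855,855)=(855*31+855)%997=441 -> [403, 441]
  L3: h(403,441)=(403*31+441)%997=970 -> [970]
  root = 970 != target 924
Candidate C: set leaf[0] = 80 -> leaves = [80, 72, 62, 32, 89, 55]
  L0: [80, 72, 62, 32, 89, 55]
  L1: h(80,72)=(80*31+72)%997=558 h(62,32)=(62*31+32)%997=957 h(89,55)=(89*31+55)%997=820 -> [558, 957, 820]
  L2: h(558,957)=(558*31+957)%997=309 h(820,820)=(820*31+820)%997=318 -> [309, 318]
  L3: h(309,318)=(309*31+318)%997=924 -> [924]
  root = 924 == target 924  ** MATCH **
Candidate C produces the target root.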